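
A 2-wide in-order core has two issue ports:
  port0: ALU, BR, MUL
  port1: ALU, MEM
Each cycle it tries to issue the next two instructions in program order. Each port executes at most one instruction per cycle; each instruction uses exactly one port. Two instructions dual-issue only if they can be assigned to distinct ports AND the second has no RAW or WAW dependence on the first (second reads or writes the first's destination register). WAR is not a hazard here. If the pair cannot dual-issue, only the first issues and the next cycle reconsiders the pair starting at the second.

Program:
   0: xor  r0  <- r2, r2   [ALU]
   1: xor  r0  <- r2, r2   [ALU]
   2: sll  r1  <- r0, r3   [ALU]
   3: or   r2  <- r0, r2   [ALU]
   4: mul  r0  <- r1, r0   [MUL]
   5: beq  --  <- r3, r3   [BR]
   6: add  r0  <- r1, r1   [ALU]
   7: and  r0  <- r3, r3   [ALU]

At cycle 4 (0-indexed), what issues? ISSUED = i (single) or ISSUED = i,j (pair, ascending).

c0: i0 xor  WAW r0
c1: i1 xor  RAW r0
c2: i2/i3 sll+or  2-wide
c3: i4 mul  no-port MUL/BR
c4: i5/i6 beq+add  2-wide
c5: i7 and  tail

ISSUED = 5,6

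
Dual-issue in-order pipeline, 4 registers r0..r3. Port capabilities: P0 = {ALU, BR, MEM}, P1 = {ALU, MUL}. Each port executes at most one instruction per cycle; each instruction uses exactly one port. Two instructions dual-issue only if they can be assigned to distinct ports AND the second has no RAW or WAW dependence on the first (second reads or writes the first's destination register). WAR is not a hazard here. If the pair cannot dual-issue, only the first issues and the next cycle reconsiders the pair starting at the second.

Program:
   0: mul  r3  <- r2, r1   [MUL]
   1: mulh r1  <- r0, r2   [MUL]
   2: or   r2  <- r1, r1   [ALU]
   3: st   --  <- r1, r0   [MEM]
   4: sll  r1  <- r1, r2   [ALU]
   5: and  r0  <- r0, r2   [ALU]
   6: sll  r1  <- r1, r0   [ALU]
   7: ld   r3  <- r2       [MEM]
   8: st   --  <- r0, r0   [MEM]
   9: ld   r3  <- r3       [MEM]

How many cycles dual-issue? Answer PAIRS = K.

t=0 i0:mul ; no-port MUL/MUL
t=1 i1:mulh ; RAW r1
t=2 i2,i3:or/st ; dual
t=3 i4,i5:sll/and ; dual
t=4 i6,i7:sll/ld ; dual
t=5 i8:st ; no-port MEM/MEM
t=6 i9:ld ; tail

PAIRS = 3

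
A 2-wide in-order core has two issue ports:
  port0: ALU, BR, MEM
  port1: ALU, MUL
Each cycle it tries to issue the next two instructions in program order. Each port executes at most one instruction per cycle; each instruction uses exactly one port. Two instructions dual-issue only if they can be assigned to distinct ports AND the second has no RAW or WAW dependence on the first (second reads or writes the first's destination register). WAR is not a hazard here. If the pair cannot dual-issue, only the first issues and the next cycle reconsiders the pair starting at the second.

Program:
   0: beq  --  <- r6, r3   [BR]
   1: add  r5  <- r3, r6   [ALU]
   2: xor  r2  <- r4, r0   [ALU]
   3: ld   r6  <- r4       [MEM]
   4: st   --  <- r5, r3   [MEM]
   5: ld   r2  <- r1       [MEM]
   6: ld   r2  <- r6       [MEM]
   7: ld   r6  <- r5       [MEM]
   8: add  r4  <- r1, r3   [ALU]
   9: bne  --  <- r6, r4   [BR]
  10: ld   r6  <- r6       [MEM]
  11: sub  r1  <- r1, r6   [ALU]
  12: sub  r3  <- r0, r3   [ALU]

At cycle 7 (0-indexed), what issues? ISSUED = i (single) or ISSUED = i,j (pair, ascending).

  cy0 -> i0/i1 (beq.BR;add.ALU) 2-wide
  cy1 -> i2/i3 (xor.ALU;ld.MEM) 2-wide
  cy2 -> i4 (st.MEM) no-port MEM/MEM
  cy3 -> i5 (ld.MEM) no-port MEM/MEM
  cy4 -> i6 (ld.MEM) no-port MEM/MEM
  cy5 -> i7/i8 (ld.MEM;add.ALU) 2-wide
  cy6 -> i9 (bne.BR) no-port BR/MEM
  cy7 -> i10 (ld.MEM) RAW r6
  cy8 -> i11/i12 (sub.ALU;sub.ALU) 2-wide

ISSUED = 10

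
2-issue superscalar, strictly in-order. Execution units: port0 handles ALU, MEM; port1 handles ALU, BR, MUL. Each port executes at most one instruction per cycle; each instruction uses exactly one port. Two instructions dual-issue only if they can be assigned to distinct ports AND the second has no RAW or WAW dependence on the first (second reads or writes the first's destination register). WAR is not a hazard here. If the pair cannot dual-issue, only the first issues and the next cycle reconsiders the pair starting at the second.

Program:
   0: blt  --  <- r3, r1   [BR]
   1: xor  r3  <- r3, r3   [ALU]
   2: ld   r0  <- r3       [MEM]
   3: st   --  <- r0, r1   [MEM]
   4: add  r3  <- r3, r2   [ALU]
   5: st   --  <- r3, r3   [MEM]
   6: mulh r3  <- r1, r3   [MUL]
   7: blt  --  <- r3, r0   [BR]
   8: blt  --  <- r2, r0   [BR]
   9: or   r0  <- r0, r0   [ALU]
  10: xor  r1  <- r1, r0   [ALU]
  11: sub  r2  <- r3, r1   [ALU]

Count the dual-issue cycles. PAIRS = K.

PAIRS = 4

[0] i0/i1  blt;xor  -- pair
[1] i2  ld  -- no-port MEM/MEM
[2] i3/i4  st;add  -- pair
[3] i5/i6  st;mulh  -- pair
[4] i7  blt  -- no-port BR/BR
[5] i8/i9  blt;or  -- pair
[6] i10  xor  -- RAW r1
[7] i11  sub  -- tail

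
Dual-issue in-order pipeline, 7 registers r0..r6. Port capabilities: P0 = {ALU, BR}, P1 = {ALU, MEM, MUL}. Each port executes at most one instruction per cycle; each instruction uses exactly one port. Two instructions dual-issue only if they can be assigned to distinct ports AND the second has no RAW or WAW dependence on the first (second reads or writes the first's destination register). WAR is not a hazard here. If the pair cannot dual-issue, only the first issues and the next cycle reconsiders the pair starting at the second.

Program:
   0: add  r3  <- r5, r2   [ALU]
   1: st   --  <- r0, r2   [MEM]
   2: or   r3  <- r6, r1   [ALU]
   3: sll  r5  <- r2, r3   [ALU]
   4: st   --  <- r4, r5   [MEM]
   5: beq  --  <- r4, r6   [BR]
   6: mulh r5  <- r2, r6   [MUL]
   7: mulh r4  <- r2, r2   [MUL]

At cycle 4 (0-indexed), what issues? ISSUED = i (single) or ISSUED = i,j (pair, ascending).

ISSUED = 6

[0] i0&i1  add st  -- 2-wide
[1] i2  or  -- RAW r3
[2] i3  sll  -- RAW r5
[3] i4&i5  st beq  -- 2-wide
[4] i6  mulh  -- no-port MUL/MUL
[5] i7  mulh  -- tail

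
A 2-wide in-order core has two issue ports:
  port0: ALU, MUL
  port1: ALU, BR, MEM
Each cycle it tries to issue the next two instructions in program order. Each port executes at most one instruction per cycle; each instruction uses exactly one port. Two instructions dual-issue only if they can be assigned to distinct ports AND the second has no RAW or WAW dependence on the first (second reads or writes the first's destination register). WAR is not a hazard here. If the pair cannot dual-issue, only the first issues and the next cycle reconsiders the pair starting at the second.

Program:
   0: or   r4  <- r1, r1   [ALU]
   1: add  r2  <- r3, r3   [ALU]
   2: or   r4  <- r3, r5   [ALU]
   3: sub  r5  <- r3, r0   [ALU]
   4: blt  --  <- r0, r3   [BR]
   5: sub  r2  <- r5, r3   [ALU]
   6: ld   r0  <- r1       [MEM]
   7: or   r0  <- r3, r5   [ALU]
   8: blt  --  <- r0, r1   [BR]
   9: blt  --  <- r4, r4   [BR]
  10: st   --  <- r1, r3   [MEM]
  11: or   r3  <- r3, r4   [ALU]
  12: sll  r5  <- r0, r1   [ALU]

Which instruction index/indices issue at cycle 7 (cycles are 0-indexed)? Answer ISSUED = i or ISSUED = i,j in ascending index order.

ISSUED = 10,11

[0] i0,i1  or.ALU+add.ALU  -- pair
[1] i2,i3  or.ALU+sub.ALU  -- pair
[2] i4,i5  blt.BR+sub.ALU  -- pair
[3] i6  ld.MEM  -- WAW r0
[4] i7  or.ALU  -- RAW r0
[5] i8  blt.BR  -- no-port BR/BR
[6] i9  blt.BR  -- no-port BR/MEM
[7] i10,i11  st.MEM+or.ALU  -- pair
[8] i12  sll.ALU  -- tail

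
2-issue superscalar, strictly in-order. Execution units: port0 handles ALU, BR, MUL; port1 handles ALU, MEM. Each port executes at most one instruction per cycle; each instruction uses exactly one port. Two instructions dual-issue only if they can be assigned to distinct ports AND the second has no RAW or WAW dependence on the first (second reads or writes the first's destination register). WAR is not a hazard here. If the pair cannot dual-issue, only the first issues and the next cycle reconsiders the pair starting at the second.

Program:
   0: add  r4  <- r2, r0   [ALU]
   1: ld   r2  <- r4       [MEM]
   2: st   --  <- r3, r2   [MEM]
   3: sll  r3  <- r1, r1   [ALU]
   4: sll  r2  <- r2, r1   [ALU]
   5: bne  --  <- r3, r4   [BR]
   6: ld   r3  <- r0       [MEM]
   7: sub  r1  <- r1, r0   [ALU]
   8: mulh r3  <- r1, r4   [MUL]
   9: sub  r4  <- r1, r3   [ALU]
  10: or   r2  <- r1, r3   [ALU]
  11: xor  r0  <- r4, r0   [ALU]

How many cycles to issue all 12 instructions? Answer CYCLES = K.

t=0 i0:add.ALU ; RAW r4
t=1 i1:ld.MEM ; no-port MEM/MEM
t=2 i2+i3:st.MEM sll.ALU ; 2-wide
t=3 i4+i5:sll.ALU bne.BR ; 2-wide
t=4 i6+i7:ld.MEM sub.ALU ; 2-wide
t=5 i8:mulh.MUL ; RAW r3
t=6 i9+i10:sub.ALU or.ALU ; 2-wide
t=7 i11:xor.ALU ; tail

CYCLES = 8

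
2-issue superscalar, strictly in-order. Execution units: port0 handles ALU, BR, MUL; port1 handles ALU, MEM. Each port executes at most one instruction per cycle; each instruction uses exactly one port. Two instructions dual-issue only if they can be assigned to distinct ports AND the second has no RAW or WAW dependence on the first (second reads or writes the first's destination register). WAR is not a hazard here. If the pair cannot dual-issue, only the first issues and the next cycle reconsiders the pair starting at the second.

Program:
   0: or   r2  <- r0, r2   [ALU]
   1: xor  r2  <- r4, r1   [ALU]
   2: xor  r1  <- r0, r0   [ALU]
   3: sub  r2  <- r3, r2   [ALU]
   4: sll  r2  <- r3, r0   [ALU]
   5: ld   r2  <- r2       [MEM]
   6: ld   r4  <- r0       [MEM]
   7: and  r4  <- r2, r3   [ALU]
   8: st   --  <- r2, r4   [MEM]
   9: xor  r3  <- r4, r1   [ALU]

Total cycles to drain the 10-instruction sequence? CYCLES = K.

CYCLES = 8

#0 head=0: or i0 WAW r2
#1 head=1: xor/xor i1,i2 pair
#2 head=3: sub i3 WAW r2
#3 head=4: sll i4 RAW+WAW r2
#4 head=5: ld i5 no-port MEM/MEM
#5 head=6: ld i6 WAW r4
#6 head=7: and i7 RAW r4
#7 head=8: st/xor i8,i9 pair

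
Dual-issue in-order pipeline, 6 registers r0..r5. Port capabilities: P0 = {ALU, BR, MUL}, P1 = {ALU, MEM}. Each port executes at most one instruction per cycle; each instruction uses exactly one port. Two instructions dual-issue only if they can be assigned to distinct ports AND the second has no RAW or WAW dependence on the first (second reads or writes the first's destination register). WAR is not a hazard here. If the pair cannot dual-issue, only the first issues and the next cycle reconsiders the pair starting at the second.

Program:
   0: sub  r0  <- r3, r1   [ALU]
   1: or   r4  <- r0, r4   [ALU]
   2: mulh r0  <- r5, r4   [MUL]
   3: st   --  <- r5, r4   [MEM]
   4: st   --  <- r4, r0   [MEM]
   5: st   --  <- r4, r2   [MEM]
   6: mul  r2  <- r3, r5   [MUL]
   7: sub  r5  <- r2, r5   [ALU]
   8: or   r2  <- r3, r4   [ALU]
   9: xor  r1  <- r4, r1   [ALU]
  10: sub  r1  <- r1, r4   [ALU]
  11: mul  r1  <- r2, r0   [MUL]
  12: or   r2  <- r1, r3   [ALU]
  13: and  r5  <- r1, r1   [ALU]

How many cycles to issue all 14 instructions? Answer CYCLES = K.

t=0 i0:sub ; RAW r0
t=1 i1:or ; RAW r4
t=2 i2+i3:mulh st ; pair
t=3 i4:st ; no-port MEM/MEM
t=4 i5+i6:st mul ; pair
t=5 i7+i8:sub or ; pair
t=6 i9:xor ; RAW+WAW r1
t=7 i10:sub ; WAW r1
t=8 i11:mul ; RAW r1
t=9 i12+i13:or and ; pair

CYCLES = 10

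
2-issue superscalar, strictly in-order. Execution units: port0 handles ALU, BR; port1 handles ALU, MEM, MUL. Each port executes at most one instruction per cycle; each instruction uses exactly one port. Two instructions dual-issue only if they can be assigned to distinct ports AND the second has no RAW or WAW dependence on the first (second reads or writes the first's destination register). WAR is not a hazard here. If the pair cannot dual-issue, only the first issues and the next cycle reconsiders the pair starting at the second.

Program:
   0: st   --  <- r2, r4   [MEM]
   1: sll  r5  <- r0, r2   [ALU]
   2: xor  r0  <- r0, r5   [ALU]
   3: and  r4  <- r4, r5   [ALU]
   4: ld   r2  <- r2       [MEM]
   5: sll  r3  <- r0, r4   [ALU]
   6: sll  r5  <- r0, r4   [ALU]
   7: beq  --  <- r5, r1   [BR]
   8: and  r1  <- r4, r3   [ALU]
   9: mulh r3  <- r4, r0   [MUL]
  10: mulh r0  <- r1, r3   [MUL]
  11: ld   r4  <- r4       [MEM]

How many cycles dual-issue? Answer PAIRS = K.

c0: i0&i1 st/sll  2-wide
c1: i2&i3 xor/and  2-wide
c2: i4&i5 ld/sll  2-wide
c3: i6 sll  RAW r5
c4: i7&i8 beq/and  2-wide
c5: i9 mulh  no-port MUL/MUL
c6: i10 mulh  no-port MUL/MEM
c7: i11 ld  tail

PAIRS = 4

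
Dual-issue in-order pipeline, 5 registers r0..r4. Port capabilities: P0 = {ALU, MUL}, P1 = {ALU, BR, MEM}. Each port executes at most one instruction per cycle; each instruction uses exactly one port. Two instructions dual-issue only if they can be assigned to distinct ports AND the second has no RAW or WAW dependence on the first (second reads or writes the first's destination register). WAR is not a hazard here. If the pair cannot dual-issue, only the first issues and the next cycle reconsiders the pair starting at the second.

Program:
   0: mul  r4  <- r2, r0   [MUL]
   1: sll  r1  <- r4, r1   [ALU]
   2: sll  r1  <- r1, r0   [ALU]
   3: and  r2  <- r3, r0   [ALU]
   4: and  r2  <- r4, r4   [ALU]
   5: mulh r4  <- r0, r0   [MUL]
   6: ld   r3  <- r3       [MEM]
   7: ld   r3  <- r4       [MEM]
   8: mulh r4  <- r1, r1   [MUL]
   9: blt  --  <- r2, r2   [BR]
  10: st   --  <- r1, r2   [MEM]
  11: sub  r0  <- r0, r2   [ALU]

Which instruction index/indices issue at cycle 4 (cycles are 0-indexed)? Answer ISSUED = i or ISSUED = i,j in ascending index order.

[0] i0  mul  -- RAW r4
[1] i1  sll  -- RAW+WAW r1
[2] i2+i3  sll and  -- 2-wide
[3] i4+i5  and mulh  -- 2-wide
[4] i6  ld  -- no-port MEM/MEM
[5] i7+i8  ld mulh  -- 2-wide
[6] i9  blt  -- no-port BR/MEM
[7] i10+i11  st sub  -- 2-wide

ISSUED = 6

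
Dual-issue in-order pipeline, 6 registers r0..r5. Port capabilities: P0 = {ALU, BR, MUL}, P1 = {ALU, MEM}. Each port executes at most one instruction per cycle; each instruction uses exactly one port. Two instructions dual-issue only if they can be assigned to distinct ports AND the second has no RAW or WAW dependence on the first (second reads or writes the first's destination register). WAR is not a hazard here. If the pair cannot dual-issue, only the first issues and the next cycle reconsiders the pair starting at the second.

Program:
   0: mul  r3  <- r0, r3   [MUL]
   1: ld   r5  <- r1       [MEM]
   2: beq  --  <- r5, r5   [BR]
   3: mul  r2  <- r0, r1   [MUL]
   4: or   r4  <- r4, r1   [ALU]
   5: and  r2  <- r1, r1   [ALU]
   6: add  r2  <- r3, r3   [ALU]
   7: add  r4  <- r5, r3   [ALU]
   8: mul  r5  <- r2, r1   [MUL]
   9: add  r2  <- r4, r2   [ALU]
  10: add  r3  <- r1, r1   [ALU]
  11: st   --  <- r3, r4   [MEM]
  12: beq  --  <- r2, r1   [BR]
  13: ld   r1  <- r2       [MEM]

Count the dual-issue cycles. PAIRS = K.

t=0 i0,i1:mul.MUL+ld.MEM ; dual
t=1 i2:beq.BR ; no-port BR/MUL
t=2 i3,i4:mul.MUL+or.ALU ; dual
t=3 i5:and.ALU ; WAW r2
t=4 i6,i7:add.ALU+add.ALU ; dual
t=5 i8,i9:mul.MUL+add.ALU ; dual
t=6 i10:add.ALU ; RAW r3
t=7 i11,i12:st.MEM+beq.BR ; dual
t=8 i13:ld.MEM ; tail

PAIRS = 5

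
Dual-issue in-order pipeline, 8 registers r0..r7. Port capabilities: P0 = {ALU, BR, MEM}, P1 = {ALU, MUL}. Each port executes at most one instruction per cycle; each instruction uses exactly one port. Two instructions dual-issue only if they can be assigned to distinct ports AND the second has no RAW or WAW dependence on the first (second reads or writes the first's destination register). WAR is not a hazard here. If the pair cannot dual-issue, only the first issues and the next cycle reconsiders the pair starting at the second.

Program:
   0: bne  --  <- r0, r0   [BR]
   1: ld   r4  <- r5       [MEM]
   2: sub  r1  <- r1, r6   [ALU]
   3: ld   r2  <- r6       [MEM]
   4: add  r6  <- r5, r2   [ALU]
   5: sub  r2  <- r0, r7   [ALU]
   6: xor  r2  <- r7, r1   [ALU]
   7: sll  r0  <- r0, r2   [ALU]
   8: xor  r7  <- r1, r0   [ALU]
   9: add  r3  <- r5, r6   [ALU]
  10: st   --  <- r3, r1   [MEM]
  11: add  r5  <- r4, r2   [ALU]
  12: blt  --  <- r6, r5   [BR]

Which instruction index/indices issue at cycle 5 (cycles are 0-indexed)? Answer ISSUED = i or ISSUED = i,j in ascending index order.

#0 head=0: bne i0 no-port BR/MEM
#1 head=1: ld/sub i1/i2 2-wide
#2 head=3: ld i3 RAW r2
#3 head=4: add/sub i4/i5 2-wide
#4 head=6: xor i6 RAW r2
#5 head=7: sll i7 RAW r0
#6 head=8: xor/add i8/i9 2-wide
#7 head=10: st/add i10/i11 2-wide
#8 head=12: blt i12 tail

ISSUED = 7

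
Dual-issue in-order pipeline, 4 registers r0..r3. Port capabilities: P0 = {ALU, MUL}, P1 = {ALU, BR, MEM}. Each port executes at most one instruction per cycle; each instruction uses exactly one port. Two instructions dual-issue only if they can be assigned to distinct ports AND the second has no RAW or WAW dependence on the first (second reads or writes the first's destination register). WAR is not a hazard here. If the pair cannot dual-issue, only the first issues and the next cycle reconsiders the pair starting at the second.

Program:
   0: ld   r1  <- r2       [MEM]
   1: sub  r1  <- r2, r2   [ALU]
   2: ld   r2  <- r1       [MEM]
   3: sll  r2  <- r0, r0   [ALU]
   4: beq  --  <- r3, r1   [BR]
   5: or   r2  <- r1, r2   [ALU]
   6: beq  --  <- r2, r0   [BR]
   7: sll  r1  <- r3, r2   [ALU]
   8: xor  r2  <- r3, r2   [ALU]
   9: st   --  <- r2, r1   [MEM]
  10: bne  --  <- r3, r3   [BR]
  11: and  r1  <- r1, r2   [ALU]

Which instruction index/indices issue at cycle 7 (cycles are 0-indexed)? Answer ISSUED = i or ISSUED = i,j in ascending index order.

  cy0 -> i0 (ld.MEM) WAW r1
  cy1 -> i1 (sub.ALU) RAW r1
  cy2 -> i2 (ld.MEM) WAW r2
  cy3 -> i3&i4 (sll.ALU beq.BR) dual
  cy4 -> i5 (or.ALU) RAW r2
  cy5 -> i6&i7 (beq.BR sll.ALU) dual
  cy6 -> i8 (xor.ALU) RAW r2
  cy7 -> i9 (st.MEM) no-port MEM/BR
  cy8 -> i10&i11 (bne.BR and.ALU) dual

ISSUED = 9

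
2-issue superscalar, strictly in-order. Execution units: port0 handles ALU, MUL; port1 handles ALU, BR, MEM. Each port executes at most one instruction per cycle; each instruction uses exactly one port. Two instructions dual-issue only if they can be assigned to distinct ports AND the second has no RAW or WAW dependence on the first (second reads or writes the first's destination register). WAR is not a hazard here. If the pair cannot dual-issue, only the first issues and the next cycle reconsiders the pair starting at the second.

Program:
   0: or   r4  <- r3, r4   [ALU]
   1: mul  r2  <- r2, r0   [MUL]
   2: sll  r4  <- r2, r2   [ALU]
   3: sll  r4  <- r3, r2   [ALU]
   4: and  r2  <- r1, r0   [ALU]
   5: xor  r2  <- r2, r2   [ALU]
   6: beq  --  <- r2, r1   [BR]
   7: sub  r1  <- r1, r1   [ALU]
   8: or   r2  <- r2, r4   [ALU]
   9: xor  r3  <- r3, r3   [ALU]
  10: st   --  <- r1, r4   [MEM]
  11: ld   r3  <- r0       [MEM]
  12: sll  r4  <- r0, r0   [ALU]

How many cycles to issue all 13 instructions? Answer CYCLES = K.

CYCLES = 8

#0 head=0: or/mul i0,i1 dual
#1 head=2: sll i2 WAW r4
#2 head=3: sll/and i3,i4 dual
#3 head=5: xor i5 RAW r2
#4 head=6: beq/sub i6,i7 dual
#5 head=8: or/xor i8,i9 dual
#6 head=10: st i10 no-port MEM/MEM
#7 head=11: ld/sll i11,i12 dual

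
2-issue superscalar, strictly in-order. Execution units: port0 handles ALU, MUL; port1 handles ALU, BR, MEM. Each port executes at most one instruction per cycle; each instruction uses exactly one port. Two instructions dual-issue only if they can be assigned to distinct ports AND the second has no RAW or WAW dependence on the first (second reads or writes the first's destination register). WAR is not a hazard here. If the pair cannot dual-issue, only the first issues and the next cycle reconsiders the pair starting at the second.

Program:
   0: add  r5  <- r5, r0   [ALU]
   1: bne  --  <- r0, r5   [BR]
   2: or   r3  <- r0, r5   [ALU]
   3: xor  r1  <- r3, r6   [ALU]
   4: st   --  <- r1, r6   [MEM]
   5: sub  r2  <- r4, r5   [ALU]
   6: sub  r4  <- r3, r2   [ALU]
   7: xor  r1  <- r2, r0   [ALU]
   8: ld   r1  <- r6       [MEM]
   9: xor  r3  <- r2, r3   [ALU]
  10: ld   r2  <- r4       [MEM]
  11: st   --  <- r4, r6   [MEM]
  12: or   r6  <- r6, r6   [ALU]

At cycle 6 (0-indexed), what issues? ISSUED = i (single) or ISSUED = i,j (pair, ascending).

t=0 i0:add ; RAW r5
t=1 i1/i2:bne/or ; 2-wide
t=2 i3:xor ; RAW r1
t=3 i4/i5:st/sub ; 2-wide
t=4 i6/i7:sub/xor ; 2-wide
t=5 i8/i9:ld/xor ; 2-wide
t=6 i10:ld ; no-port MEM/MEM
t=7 i11/i12:st/or ; 2-wide

ISSUED = 10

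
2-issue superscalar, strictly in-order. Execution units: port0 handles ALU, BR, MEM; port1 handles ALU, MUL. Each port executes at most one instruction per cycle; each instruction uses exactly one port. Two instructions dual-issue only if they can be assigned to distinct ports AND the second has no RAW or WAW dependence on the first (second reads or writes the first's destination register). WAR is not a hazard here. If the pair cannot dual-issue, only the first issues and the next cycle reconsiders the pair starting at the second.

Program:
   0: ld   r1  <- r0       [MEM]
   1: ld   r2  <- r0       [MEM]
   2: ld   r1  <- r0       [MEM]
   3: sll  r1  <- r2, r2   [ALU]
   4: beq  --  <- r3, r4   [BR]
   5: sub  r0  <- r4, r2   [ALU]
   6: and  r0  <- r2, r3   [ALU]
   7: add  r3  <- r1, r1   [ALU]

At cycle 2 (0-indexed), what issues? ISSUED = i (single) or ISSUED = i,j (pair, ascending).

ISSUED = 2

0. ld @i0  | no-port MEM/MEM
1. ld @i1  | no-port MEM/MEM
2. ld @i2  | WAW r1
3. sll+beq @i3,i4  | dual
4. sub @i5  | WAW r0
5. and+add @i6,i7  | dual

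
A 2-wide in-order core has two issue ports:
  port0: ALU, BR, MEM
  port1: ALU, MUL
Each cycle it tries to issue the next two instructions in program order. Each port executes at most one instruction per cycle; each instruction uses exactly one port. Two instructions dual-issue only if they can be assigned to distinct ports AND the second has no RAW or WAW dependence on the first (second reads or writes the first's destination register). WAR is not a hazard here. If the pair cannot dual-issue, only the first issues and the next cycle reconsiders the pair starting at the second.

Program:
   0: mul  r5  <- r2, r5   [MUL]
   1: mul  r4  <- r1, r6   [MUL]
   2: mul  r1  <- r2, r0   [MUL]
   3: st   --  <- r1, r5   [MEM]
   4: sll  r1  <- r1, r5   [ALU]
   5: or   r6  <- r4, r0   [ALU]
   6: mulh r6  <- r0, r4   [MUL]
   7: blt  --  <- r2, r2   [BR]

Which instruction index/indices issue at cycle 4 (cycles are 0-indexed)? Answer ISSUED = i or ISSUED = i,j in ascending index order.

[0] i0  mul  -- no-port MUL/MUL
[1] i1  mul  -- no-port MUL/MUL
[2] i2  mul  -- RAW r1
[3] i3,i4  st+sll  -- 2-wide
[4] i5  or  -- WAW r6
[5] i6,i7  mulh+blt  -- 2-wide

ISSUED = 5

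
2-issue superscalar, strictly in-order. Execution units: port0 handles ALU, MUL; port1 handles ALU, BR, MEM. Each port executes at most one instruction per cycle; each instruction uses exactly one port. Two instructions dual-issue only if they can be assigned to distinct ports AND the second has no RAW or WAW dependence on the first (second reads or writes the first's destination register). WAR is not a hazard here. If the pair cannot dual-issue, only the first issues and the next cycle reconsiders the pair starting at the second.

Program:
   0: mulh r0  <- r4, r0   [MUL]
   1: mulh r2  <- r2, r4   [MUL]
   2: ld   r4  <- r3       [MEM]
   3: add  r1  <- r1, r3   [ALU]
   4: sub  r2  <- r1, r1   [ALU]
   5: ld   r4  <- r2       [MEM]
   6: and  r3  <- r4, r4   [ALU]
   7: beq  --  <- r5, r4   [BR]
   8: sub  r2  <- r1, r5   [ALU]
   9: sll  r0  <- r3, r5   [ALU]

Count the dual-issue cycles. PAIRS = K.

t=0 i0:mulh.MUL ; no-port MUL/MUL
t=1 i1,i2:mulh.MUL/ld.MEM ; dual
t=2 i3:add.ALU ; RAW r1
t=3 i4:sub.ALU ; RAW r2
t=4 i5:ld.MEM ; RAW r4
t=5 i6,i7:and.ALU/beq.BR ; dual
t=6 i8,i9:sub.ALU/sll.ALU ; dual

PAIRS = 3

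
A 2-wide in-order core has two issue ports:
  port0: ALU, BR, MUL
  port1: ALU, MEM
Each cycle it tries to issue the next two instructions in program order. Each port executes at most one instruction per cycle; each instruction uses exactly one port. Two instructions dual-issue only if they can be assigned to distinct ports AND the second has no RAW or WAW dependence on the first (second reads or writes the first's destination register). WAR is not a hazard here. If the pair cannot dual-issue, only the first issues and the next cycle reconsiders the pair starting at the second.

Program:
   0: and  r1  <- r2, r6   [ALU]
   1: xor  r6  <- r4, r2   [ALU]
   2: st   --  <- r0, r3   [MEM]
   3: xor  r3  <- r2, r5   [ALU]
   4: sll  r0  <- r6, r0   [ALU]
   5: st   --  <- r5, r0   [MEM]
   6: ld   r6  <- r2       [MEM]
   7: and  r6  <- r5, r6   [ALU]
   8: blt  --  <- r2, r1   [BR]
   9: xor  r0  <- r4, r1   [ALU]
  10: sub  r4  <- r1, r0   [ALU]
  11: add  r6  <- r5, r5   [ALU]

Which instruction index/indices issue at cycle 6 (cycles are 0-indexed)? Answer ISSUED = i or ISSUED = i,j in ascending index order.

ISSUED = 9

#0 head=0: and.ALU/xor.ALU i0+i1 2-wide
#1 head=2: st.MEM/xor.ALU i2+i3 2-wide
#2 head=4: sll.ALU i4 RAW r0
#3 head=5: st.MEM i5 no-port MEM/MEM
#4 head=6: ld.MEM i6 RAW+WAW r6
#5 head=7: and.ALU/blt.BR i7+i8 2-wide
#6 head=9: xor.ALU i9 RAW r0
#7 head=10: sub.ALU/add.ALU i10+i11 2-wide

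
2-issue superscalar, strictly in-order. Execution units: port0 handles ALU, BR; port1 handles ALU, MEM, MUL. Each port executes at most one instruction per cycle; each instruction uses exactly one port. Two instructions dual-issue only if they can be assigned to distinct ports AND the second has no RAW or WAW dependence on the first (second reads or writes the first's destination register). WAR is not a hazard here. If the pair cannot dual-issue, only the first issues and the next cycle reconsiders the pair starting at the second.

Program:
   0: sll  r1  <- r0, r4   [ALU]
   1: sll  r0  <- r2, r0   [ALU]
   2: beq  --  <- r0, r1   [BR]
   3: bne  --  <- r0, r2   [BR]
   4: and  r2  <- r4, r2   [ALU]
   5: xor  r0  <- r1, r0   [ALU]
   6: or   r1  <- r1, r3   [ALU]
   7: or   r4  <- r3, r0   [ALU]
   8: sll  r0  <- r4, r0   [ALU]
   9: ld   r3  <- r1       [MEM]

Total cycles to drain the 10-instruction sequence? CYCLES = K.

c0: i0&i1 sll.ALU sll.ALU  dual
c1: i2 beq.BR  no-port BR/BR
c2: i3&i4 bne.BR and.ALU  dual
c3: i5&i6 xor.ALU or.ALU  dual
c4: i7 or.ALU  RAW r4
c5: i8&i9 sll.ALU ld.MEM  dual

CYCLES = 6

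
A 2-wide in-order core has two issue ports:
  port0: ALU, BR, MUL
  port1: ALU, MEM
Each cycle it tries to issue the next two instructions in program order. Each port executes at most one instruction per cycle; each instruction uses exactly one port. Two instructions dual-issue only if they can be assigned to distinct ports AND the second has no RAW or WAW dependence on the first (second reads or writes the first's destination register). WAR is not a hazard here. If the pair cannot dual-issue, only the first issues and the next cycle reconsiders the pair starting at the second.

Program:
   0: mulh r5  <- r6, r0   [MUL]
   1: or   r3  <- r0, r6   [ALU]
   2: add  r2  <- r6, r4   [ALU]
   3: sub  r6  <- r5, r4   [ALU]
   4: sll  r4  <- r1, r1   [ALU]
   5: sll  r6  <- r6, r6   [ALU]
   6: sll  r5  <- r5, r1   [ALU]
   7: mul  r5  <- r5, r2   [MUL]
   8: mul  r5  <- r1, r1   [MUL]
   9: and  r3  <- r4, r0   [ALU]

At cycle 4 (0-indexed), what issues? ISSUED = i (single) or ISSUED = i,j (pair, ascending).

ISSUED = 7

#0 head=0: mulh.MUL+or.ALU i0,i1 2-wide
#1 head=2: add.ALU+sub.ALU i2,i3 2-wide
#2 head=4: sll.ALU+sll.ALU i4,i5 2-wide
#3 head=6: sll.ALU i6 RAW+WAW r5
#4 head=7: mul.MUL i7 no-port MUL/MUL
#5 head=8: mul.MUL+and.ALU i8,i9 2-wide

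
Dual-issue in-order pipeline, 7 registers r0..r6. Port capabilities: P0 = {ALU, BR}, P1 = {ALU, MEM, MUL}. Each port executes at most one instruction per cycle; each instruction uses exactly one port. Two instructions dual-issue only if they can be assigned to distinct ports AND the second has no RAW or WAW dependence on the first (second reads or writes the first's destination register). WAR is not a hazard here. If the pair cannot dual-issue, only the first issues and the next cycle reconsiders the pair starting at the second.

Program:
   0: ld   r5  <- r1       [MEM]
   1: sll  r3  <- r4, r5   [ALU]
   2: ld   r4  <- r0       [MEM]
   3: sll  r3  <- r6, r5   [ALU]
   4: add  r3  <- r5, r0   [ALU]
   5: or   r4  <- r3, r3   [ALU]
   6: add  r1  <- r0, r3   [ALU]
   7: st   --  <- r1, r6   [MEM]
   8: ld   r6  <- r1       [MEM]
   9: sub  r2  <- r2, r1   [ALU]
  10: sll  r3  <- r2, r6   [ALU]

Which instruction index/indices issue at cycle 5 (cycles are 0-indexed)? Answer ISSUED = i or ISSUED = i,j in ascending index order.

ISSUED = 7

  cy0 -> i0 (ld) RAW r5
  cy1 -> i1,i2 (sll;ld) 2-wide
  cy2 -> i3 (sll) WAW r3
  cy3 -> i4 (add) RAW r3
  cy4 -> i5,i6 (or;add) 2-wide
  cy5 -> i7 (st) no-port MEM/MEM
  cy6 -> i8,i9 (ld;sub) 2-wide
  cy7 -> i10 (sll) tail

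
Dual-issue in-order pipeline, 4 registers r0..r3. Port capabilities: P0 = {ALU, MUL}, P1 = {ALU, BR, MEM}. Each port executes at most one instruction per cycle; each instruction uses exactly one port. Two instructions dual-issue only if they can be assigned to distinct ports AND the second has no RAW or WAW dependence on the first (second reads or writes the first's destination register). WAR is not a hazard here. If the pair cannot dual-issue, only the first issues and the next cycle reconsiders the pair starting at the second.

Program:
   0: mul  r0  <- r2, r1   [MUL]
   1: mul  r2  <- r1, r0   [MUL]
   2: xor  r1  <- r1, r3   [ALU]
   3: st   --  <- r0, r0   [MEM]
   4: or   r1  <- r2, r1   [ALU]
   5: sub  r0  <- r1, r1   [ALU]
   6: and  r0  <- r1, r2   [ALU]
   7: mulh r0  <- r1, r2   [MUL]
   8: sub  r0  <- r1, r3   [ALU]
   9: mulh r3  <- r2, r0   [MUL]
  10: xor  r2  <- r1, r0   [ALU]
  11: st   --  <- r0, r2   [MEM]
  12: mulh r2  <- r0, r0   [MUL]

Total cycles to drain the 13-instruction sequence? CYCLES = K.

CYCLES = 9

  cy0 -> i0 (mul.MUL) no-port MUL/MUL
  cy1 -> i1&i2 (mul.MUL/xor.ALU) 2-wide
  cy2 -> i3&i4 (st.MEM/or.ALU) 2-wide
  cy3 -> i5 (sub.ALU) WAW r0
  cy4 -> i6 (and.ALU) WAW r0
  cy5 -> i7 (mulh.MUL) WAW r0
  cy6 -> i8 (sub.ALU) RAW r0
  cy7 -> i9&i10 (mulh.MUL/xor.ALU) 2-wide
  cy8 -> i11&i12 (st.MEM/mulh.MUL) 2-wide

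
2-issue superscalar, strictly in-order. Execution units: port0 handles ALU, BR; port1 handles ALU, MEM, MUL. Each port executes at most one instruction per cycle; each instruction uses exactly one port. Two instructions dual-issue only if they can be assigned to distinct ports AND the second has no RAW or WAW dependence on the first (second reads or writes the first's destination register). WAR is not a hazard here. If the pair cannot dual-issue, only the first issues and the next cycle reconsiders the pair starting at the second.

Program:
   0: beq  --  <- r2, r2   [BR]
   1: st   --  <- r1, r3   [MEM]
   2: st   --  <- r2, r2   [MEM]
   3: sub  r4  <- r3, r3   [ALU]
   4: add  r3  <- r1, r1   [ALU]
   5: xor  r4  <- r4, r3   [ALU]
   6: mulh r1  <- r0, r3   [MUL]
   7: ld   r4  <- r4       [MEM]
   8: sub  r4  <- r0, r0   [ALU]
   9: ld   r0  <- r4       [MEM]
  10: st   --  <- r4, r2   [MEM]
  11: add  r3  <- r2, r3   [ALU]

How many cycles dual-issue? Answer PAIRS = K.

t=0 i0/i1:beq.BR/st.MEM ; 2-wide
t=1 i2/i3:st.MEM/sub.ALU ; 2-wide
t=2 i4:add.ALU ; RAW r3
t=3 i5/i6:xor.ALU/mulh.MUL ; 2-wide
t=4 i7:ld.MEM ; WAW r4
t=5 i8:sub.ALU ; RAW r4
t=6 i9:ld.MEM ; no-port MEM/MEM
t=7 i10/i11:st.MEM/add.ALU ; 2-wide

PAIRS = 4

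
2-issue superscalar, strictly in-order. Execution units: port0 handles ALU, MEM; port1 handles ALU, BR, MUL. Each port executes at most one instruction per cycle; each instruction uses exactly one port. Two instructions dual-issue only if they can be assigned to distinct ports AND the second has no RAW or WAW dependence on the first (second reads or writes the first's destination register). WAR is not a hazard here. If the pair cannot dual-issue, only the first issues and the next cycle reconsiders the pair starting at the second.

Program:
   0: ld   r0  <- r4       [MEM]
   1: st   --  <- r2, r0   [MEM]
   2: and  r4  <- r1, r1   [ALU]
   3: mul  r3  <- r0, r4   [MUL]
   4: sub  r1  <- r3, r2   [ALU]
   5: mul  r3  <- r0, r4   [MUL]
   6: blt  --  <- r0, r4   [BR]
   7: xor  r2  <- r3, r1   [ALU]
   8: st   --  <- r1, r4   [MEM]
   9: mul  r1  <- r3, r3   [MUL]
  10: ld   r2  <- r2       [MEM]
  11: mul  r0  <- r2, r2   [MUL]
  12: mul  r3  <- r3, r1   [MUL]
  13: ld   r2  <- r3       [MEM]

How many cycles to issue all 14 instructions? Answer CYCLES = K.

CYCLES = 10

0. ld.MEM @i0  | no-port MEM/MEM
1. st.MEM and.ALU @i1/i2  | pair
2. mul.MUL @i3  | RAW r3
3. sub.ALU mul.MUL @i4/i5  | pair
4. blt.BR xor.ALU @i6/i7  | pair
5. st.MEM mul.MUL @i8/i9  | pair
6. ld.MEM @i10  | RAW r2
7. mul.MUL @i11  | no-port MUL/MUL
8. mul.MUL @i12  | RAW r3
9. ld.MEM @i13  | tail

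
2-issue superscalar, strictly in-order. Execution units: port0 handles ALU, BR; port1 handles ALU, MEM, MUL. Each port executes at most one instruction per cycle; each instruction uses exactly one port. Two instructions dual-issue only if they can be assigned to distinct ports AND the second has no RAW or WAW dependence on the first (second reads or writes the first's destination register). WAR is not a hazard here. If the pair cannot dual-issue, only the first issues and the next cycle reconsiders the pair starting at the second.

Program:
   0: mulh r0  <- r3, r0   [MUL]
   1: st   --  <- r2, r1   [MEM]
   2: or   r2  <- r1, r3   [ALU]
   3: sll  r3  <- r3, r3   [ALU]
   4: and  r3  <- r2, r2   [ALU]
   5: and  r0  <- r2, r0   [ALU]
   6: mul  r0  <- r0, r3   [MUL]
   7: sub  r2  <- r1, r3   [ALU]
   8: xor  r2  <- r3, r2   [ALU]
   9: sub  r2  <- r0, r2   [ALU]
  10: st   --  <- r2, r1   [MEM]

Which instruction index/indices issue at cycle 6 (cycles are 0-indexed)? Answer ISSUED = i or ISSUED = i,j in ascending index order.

#0 head=0: mulh.MUL i0 no-port MUL/MEM
#1 head=1: st.MEM or.ALU i1,i2 dual
#2 head=3: sll.ALU i3 WAW r3
#3 head=4: and.ALU and.ALU i4,i5 dual
#4 head=6: mul.MUL sub.ALU i6,i7 dual
#5 head=8: xor.ALU i8 RAW+WAW r2
#6 head=9: sub.ALU i9 RAW r2
#7 head=10: st.MEM i10 tail

ISSUED = 9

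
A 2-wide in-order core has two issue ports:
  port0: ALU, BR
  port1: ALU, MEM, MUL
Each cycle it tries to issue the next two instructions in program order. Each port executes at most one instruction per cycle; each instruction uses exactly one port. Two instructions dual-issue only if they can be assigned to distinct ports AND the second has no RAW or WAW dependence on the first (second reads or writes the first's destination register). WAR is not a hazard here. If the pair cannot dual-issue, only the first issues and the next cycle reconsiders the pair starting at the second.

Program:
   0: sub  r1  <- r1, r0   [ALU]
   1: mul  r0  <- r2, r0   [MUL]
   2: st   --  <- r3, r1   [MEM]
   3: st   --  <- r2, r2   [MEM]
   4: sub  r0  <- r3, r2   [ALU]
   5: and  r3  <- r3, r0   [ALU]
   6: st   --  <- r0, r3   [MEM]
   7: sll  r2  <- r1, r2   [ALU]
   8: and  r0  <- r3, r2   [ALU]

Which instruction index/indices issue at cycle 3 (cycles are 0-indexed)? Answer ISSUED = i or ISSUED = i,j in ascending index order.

0. sub.ALU+mul.MUL @i0,i1  | 2-wide
1. st.MEM @i2  | no-port MEM/MEM
2. st.MEM+sub.ALU @i3,i4  | 2-wide
3. and.ALU @i5  | RAW r3
4. st.MEM+sll.ALU @i6,i7  | 2-wide
5. and.ALU @i8  | tail

ISSUED = 5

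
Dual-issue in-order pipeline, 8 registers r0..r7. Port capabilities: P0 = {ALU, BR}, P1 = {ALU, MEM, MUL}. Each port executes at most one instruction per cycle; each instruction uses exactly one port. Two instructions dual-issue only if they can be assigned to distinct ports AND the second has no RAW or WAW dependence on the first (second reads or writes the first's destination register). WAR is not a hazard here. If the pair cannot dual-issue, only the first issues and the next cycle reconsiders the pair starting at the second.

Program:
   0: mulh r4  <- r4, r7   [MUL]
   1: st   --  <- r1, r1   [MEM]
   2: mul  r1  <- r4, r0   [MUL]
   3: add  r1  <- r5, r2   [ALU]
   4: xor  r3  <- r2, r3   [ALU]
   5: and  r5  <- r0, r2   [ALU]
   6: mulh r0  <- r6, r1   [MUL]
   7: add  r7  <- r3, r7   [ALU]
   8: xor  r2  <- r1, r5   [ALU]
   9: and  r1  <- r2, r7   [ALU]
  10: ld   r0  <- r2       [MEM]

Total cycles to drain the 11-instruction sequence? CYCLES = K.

CYCLES = 7

[0] i0  mulh.MUL  -- no-port MUL/MEM
[1] i1  st.MEM  -- no-port MEM/MUL
[2] i2  mul.MUL  -- WAW r1
[3] i3+i4  add.ALU/xor.ALU  -- dual
[4] i5+i6  and.ALU/mulh.MUL  -- dual
[5] i7+i8  add.ALU/xor.ALU  -- dual
[6] i9+i10  and.ALU/ld.MEM  -- dual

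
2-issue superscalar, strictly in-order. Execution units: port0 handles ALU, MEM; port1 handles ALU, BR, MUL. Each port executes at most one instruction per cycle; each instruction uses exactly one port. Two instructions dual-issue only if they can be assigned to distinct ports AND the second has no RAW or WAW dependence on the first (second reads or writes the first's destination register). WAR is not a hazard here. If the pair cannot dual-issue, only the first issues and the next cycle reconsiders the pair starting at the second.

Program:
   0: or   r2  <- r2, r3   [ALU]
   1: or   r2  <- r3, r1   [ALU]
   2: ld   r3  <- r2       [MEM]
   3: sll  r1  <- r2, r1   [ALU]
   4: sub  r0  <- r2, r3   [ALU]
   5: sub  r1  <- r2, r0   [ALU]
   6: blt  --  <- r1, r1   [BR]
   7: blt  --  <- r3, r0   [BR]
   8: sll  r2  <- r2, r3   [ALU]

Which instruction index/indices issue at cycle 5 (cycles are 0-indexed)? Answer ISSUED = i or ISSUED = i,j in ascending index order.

  cy0 -> i0 (or.ALU) WAW r2
  cy1 -> i1 (or.ALU) RAW r2
  cy2 -> i2/i3 (ld.MEM/sll.ALU) pair
  cy3 -> i4 (sub.ALU) RAW r0
  cy4 -> i5 (sub.ALU) RAW r1
  cy5 -> i6 (blt.BR) no-port BR/BR
  cy6 -> i7/i8 (blt.BR/sll.ALU) pair

ISSUED = 6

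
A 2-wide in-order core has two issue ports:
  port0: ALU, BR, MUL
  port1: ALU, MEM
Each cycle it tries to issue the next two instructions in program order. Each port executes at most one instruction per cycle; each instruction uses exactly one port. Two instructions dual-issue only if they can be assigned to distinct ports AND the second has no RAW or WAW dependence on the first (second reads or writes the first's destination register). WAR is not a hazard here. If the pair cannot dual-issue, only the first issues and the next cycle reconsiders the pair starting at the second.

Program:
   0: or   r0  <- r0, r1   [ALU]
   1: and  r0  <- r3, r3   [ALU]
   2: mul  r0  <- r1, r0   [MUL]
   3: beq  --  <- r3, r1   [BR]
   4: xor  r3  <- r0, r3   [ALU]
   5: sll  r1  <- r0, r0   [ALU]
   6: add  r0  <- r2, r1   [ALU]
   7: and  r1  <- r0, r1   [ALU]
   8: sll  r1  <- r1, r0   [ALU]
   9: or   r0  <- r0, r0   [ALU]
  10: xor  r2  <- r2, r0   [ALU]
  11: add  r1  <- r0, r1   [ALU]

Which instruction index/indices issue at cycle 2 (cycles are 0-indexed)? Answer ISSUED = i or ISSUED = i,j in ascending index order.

ISSUED = 2

t=0 i0:or ; WAW r0
t=1 i1:and ; RAW+WAW r0
t=2 i2:mul ; no-port MUL/BR
t=3 i3/i4:beq/xor ; dual
t=4 i5:sll ; RAW r1
t=5 i6:add ; RAW r0
t=6 i7:and ; RAW+WAW r1
t=7 i8/i9:sll/or ; dual
t=8 i10/i11:xor/add ; dual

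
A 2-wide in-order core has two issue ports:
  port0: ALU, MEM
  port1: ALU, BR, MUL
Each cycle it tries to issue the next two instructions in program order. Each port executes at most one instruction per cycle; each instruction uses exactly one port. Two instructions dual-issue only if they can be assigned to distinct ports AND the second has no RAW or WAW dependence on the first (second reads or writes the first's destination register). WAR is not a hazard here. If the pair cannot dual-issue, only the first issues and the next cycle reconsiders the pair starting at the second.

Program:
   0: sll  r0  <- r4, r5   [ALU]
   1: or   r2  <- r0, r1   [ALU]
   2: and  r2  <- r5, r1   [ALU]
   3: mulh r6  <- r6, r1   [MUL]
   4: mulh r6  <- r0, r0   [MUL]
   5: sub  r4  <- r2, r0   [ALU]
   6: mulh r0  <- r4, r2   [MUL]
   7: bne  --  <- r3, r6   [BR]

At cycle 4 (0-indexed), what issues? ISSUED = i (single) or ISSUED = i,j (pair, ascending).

t=0 i0:sll.ALU ; RAW r0
t=1 i1:or.ALU ; WAW r2
t=2 i2&i3:and.ALU mulh.MUL ; dual
t=3 i4&i5:mulh.MUL sub.ALU ; dual
t=4 i6:mulh.MUL ; no-port MUL/BR
t=5 i7:bne.BR ; tail

ISSUED = 6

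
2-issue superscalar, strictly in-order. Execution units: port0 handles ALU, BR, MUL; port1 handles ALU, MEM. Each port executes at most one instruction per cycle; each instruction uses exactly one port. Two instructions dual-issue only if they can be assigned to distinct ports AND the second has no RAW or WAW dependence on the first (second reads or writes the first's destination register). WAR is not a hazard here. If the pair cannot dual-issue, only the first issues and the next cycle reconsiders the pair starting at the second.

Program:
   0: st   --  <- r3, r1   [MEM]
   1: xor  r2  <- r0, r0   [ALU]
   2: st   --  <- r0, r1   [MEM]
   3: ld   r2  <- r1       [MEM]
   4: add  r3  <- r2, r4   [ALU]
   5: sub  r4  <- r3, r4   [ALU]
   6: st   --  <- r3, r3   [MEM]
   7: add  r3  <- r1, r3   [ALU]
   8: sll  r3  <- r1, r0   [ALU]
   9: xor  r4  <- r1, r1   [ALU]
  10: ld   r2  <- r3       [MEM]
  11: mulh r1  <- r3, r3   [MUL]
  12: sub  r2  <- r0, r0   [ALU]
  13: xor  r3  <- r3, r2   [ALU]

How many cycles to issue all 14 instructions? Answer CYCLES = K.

#0 head=0: st.MEM+xor.ALU i0+i1 dual
#1 head=2: st.MEM i2 no-port MEM/MEM
#2 head=3: ld.MEM i3 RAW r2
#3 head=4: add.ALU i4 RAW r3
#4 head=5: sub.ALU+st.MEM i5+i6 dual
#5 head=7: add.ALU i7 WAW r3
#6 head=8: sll.ALU+xor.ALU i8+i9 dual
#7 head=10: ld.MEM+mulh.MUL i10+i11 dual
#8 head=12: sub.ALU i12 RAW r2
#9 head=13: xor.ALU i13 tail

CYCLES = 10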